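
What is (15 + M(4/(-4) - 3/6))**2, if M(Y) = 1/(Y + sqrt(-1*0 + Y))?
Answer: (499*I + 1290*sqrt(6))/(3*(I + 2*sqrt(6))) ≈ 213.05 - 9.5367*I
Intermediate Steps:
M(Y) = 1/(Y + sqrt(Y)) (M(Y) = 1/(Y + sqrt(0 + Y)) = 1/(Y + sqrt(Y)))
(15 + M(4/(-4) - 3/6))**2 = (15 + 1/((4/(-4) - 3/6) + sqrt(4/(-4) - 3/6)))**2 = (15 + 1/((4*(-1/4) - 3*1/6) + sqrt(4*(-1/4) - 3*1/6)))**2 = (15 + 1/((-1 - 1/2) + sqrt(-1 - 1/2)))**2 = (15 + 1/(-3/2 + sqrt(-3/2)))**2 = (15 + 1/(-3/2 + I*sqrt(6)/2))**2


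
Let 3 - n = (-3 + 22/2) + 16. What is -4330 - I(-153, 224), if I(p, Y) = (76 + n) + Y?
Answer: -4609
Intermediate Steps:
n = -21 (n = 3 - ((-3 + 22/2) + 16) = 3 - ((-3 + 22*(½)) + 16) = 3 - ((-3 + 11) + 16) = 3 - (8 + 16) = 3 - 1*24 = 3 - 24 = -21)
I(p, Y) = 55 + Y (I(p, Y) = (76 - 21) + Y = 55 + Y)
-4330 - I(-153, 224) = -4330 - (55 + 224) = -4330 - 1*279 = -4330 - 279 = -4609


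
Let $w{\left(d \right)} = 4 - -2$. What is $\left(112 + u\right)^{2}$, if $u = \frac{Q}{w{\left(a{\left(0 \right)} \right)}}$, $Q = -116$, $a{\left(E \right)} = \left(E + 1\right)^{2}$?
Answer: $\frac{77284}{9} \approx 8587.1$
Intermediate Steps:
$a{\left(E \right)} = \left(1 + E\right)^{2}$
$w{\left(d \right)} = 6$ ($w{\left(d \right)} = 4 + 2 = 6$)
$u = - \frac{58}{3}$ ($u = - \frac{116}{6} = \left(-116\right) \frac{1}{6} = - \frac{58}{3} \approx -19.333$)
$\left(112 + u\right)^{2} = \left(112 - \frac{58}{3}\right)^{2} = \left(\frac{278}{3}\right)^{2} = \frac{77284}{9}$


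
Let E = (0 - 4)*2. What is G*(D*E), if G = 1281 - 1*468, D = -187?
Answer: 1216248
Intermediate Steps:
E = -8 (E = -4*2 = -8)
G = 813 (G = 1281 - 468 = 813)
G*(D*E) = 813*(-187*(-8)) = 813*1496 = 1216248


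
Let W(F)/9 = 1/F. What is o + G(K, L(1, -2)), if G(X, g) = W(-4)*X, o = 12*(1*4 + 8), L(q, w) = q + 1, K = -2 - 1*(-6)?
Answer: 135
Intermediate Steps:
W(F) = 9/F
K = 4 (K = -2 + 6 = 4)
L(q, w) = 1 + q
o = 144 (o = 12*(4 + 8) = 12*12 = 144)
G(X, g) = -9*X/4 (G(X, g) = (9/(-4))*X = (9*(-1/4))*X = -9*X/4)
o + G(K, L(1, -2)) = 144 - 9/4*4 = 144 - 9 = 135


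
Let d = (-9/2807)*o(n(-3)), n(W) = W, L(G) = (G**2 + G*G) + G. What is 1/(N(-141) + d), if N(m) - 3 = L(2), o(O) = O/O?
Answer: 2807/36482 ≈ 0.076942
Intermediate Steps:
L(G) = G + 2*G**2 (L(G) = (G**2 + G**2) + G = 2*G**2 + G = G + 2*G**2)
o(O) = 1
N(m) = 13 (N(m) = 3 + 2*(1 + 2*2) = 3 + 2*(1 + 4) = 3 + 2*5 = 3 + 10 = 13)
d = -9/2807 (d = -9/2807*1 = -9/2807 ≈ -0.0032063)
1/(N(-141) + d) = 1/(13 - 9/2807) = 1/(36482/2807) = 2807/36482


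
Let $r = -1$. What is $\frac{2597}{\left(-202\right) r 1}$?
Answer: $\frac{2597}{202} \approx 12.856$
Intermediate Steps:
$\frac{2597}{\left(-202\right) r 1} = \frac{2597}{\left(-202\right) \left(\left(-1\right) 1\right)} = \frac{2597}{\left(-202\right) \left(-1\right)} = \frac{2597}{202}$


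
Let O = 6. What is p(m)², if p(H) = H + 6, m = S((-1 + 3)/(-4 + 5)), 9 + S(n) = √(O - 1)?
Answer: (-3 + √5)² ≈ 0.58359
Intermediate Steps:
S(n) = -9 + √5 (S(n) = -9 + √(6 - 1) = -9 + √5)
m = -9 + √5 ≈ -6.7639
p(H) = 6 + H
p(m)² = (6 + (-9 + √5))² = (-3 + √5)²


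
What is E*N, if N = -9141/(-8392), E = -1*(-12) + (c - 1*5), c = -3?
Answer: 9141/2098 ≈ 4.3570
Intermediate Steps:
E = 4 (E = -1*(-12) + (-3 - 1*5) = 12 + (-3 - 5) = 12 - 8 = 4)
N = 9141/8392 (N = -9141*(-1/8392) = 9141/8392 ≈ 1.0893)
E*N = 4*(9141/8392) = 9141/2098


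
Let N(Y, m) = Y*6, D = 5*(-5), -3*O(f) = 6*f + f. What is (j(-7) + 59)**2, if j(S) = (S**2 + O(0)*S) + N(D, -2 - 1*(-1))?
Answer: 1764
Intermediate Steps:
O(f) = -7*f/3 (O(f) = -(6*f + f)/3 = -7*f/3)
D = -25
N(Y, m) = 6*Y
j(S) = -150 + S**2 (j(S) = (S**2 + (-7/3*0)*S) + 6*(-25) = (S**2 + 0*S) - 150 = (S**2 + 0) - 150 = S**2 - 150 = -150 + S**2)
(j(-7) + 59)**2 = ((-150 + (-7)**2) + 59)**2 = ((-150 + 49) + 59)**2 = (-101 + 59)**2 = (-42)**2 = 1764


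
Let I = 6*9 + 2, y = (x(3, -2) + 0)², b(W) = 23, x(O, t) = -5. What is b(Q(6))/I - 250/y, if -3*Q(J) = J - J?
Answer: -537/56 ≈ -9.5893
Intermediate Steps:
Q(J) = 0 (Q(J) = -(J - J)/3 = -⅓*0 = 0)
y = 25 (y = (-5 + 0)² = (-5)² = 25)
I = 56 (I = 54 + 2 = 56)
b(Q(6))/I - 250/y = 23/56 - 250/25 = 23*(1/56) - 250*1/25 = 23/56 - 10 = -537/56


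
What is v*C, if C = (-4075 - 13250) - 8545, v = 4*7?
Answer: -724360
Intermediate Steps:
v = 28
C = -25870 (C = -17325 - 8545 = -25870)
v*C = 28*(-25870) = -724360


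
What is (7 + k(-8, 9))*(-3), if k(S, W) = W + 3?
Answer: -57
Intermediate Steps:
k(S, W) = 3 + W
(7 + k(-8, 9))*(-3) = (7 + (3 + 9))*(-3) = (7 + 12)*(-3) = 19*(-3) = -57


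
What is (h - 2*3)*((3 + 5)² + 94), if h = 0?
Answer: -948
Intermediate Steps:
(h - 2*3)*((3 + 5)² + 94) = (0 - 2*3)*((3 + 5)² + 94) = (0 - 6)*(8² + 94) = -6*(64 + 94) = -6*158 = -948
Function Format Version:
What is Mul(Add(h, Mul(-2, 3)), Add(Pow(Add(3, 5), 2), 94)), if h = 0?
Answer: -948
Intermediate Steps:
Mul(Add(h, Mul(-2, 3)), Add(Pow(Add(3, 5), 2), 94)) = Mul(Add(0, Mul(-2, 3)), Add(Pow(Add(3, 5), 2), 94)) = Mul(Add(0, -6), Add(Pow(8, 2), 94)) = Mul(-6, Add(64, 94)) = Mul(-6, 158) = -948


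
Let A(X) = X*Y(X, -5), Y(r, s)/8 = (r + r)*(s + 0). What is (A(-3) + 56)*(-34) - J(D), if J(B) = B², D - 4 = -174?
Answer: -6324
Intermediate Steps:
D = -170 (D = 4 - 174 = -170)
Y(r, s) = 16*r*s (Y(r, s) = 8*((r + r)*(s + 0)) = 8*((2*r)*s) = 8*(2*r*s) = 16*r*s)
A(X) = -80*X² (A(X) = X*(16*X*(-5)) = X*(-80*X) = -80*X²)
(A(-3) + 56)*(-34) - J(D) = (-80*(-3)² + 56)*(-34) - 1*(-170)² = (-80*9 + 56)*(-34) - 1*28900 = (-720 + 56)*(-34) - 28900 = -664*(-34) - 28900 = 22576 - 28900 = -6324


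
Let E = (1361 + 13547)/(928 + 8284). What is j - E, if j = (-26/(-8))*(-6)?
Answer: -97271/4606 ≈ -21.118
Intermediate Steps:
E = 3727/2303 (E = 14908/9212 = 14908*(1/9212) = 3727/2303 ≈ 1.6183)
j = -39/2 (j = -1/8*(-26)*(-6) = (13/4)*(-6) = -39/2 ≈ -19.500)
j - E = -39/2 - 1*3727/2303 = -39/2 - 3727/2303 = -97271/4606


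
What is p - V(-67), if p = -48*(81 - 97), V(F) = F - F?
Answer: 768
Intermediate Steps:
V(F) = 0
p = 768 (p = -48*(-16) = 768)
p - V(-67) = 768 - 1*0 = 768 + 0 = 768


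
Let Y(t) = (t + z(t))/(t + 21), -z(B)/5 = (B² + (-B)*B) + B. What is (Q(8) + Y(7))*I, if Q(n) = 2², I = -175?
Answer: -525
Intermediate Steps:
z(B) = -5*B (z(B) = -5*((B² + (-B)*B) + B) = -5*((B² - B²) + B) = -5*(0 + B) = -5*B)
Q(n) = 4
Y(t) = -4*t/(21 + t) (Y(t) = (t - 5*t)/(t + 21) = (-4*t)/(21 + t) = -4*t/(21 + t))
(Q(8) + Y(7))*I = (4 - 4*7/(21 + 7))*(-175) = (4 - 4*7/28)*(-175) = (4 - 4*7*1/28)*(-175) = (4 - 1)*(-175) = 3*(-175) = -525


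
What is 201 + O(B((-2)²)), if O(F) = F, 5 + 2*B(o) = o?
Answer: 401/2 ≈ 200.50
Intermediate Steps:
B(o) = -5/2 + o/2
201 + O(B((-2)²)) = 201 + (-5/2 + (½)*(-2)²) = 201 + (-5/2 + (½)*4) = 201 + (-5/2 + 2) = 201 - ½ = 401/2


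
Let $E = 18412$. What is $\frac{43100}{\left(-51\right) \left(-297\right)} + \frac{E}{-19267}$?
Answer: $\frac{551521136}{291837249} \approx 1.8898$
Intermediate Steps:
$\frac{43100}{\left(-51\right) \left(-297\right)} + \frac{E}{-19267} = \frac{43100}{\left(-51\right) \left(-297\right)} + \frac{18412}{-19267} = \frac{43100}{15147} + 18412 \left(- \frac{1}{19267}\right) = 43100 \cdot \frac{1}{15147} - \frac{18412}{19267} = \frac{43100}{15147} - \frac{18412}{19267} = \frac{551521136}{291837249}$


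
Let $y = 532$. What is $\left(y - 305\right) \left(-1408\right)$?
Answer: $-319616$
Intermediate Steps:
$\left(y - 305\right) \left(-1408\right) = \left(532 - 305\right) \left(-1408\right) = 227 \left(-1408\right) = -319616$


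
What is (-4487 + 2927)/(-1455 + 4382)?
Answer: -1560/2927 ≈ -0.53297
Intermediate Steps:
(-4487 + 2927)/(-1455 + 4382) = -1560/2927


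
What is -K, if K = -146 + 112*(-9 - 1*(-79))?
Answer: -7694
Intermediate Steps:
K = 7694 (K = -146 + 112*(-9 + 79) = -146 + 112*70 = -146 + 7840 = 7694)
-K = -1*7694 = -7694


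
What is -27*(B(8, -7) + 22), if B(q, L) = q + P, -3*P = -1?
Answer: -819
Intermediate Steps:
P = ⅓ (P = -⅓*(-1) = ⅓ ≈ 0.33333)
B(q, L) = ⅓ + q (B(q, L) = q + ⅓ = ⅓ + q)
-27*(B(8, -7) + 22) = -27*((⅓ + 8) + 22) = -27*(25/3 + 22) = -27*91/3 = -819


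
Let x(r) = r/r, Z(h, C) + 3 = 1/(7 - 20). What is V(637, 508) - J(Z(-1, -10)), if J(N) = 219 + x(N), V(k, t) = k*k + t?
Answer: 406057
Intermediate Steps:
Z(h, C) = -40/13 (Z(h, C) = -3 + 1/(7 - 20) = -3 + 1/(-13) = -3 - 1/13 = -40/13)
V(k, t) = t + k**2 (V(k, t) = k**2 + t = t + k**2)
x(r) = 1
J(N) = 220 (J(N) = 219 + 1 = 220)
V(637, 508) - J(Z(-1, -10)) = (508 + 637**2) - 1*220 = (508 + 405769) - 220 = 406277 - 220 = 406057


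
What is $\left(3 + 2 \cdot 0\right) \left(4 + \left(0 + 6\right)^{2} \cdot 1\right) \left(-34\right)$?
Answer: $-4080$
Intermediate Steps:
$\left(3 + 2 \cdot 0\right) \left(4 + \left(0 + 6\right)^{2} \cdot 1\right) \left(-34\right) = \left(3 + 0\right) \left(4 + 6^{2} \cdot 1\right) \left(-34\right) = 3 \left(4 + 36 \cdot 1\right) \left(-34\right) = 3 \left(4 + 36\right) \left(-34\right) = 3 \cdot 40 \left(-34\right) = 120 \left(-34\right) = -4080$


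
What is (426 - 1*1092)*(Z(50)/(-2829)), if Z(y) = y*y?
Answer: 555000/943 ≈ 588.55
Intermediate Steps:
Z(y) = y**2
(426 - 1*1092)*(Z(50)/(-2829)) = (426 - 1*1092)*(50**2/(-2829)) = (426 - 1092)*(2500*(-1/2829)) = -666*(-2500/2829) = 555000/943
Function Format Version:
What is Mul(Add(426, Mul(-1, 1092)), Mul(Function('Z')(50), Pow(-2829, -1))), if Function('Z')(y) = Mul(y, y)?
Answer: Rational(555000, 943) ≈ 588.55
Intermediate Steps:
Function('Z')(y) = Pow(y, 2)
Mul(Add(426, Mul(-1, 1092)), Mul(Function('Z')(50), Pow(-2829, -1))) = Mul(Add(426, Mul(-1, 1092)), Mul(Pow(50, 2), Pow(-2829, -1))) = Mul(Add(426, -1092), Mul(2500, Rational(-1, 2829))) = Mul(-666, Rational(-2500, 2829)) = Rational(555000, 943)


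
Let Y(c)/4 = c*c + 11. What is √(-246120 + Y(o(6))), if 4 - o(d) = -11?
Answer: 2*I*√61294 ≈ 495.15*I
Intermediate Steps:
o(d) = 15 (o(d) = 4 - 1*(-11) = 4 + 11 = 15)
Y(c) = 44 + 4*c² (Y(c) = 4*(c*c + 11) = 4*(c² + 11) = 4*(11 + c²) = 44 + 4*c²)
√(-246120 + Y(o(6))) = √(-246120 + (44 + 4*15²)) = √(-246120 + (44 + 4*225)) = √(-246120 + (44 + 900)) = √(-246120 + 944) = √(-245176) = 2*I*√61294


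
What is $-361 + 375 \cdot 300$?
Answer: $112139$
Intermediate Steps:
$-361 + 375 \cdot 300 = -361 + 112500 = 112139$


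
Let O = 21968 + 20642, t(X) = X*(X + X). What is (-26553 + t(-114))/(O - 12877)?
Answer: -1/53 ≈ -0.018868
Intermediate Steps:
t(X) = 2*X² (t(X) = X*(2*X) = 2*X²)
O = 42610
(-26553 + t(-114))/(O - 12877) = (-26553 + 2*(-114)²)/(42610 - 12877) = (-26553 + 2*12996)/29733 = (-26553 + 25992)*(1/29733) = -561*1/29733 = -1/53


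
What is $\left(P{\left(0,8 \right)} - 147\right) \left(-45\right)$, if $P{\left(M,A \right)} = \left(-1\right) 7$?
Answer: $6930$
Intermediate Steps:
$P{\left(M,A \right)} = -7$
$\left(P{\left(0,8 \right)} - 147\right) \left(-45\right) = \left(-7 - 147\right) \left(-45\right) = \left(-154\right) \left(-45\right) = 6930$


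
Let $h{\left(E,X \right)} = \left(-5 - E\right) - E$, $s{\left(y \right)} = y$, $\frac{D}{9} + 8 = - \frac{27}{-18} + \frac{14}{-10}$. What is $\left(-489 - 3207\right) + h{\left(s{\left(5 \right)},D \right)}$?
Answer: $-3711$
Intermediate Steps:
$D = - \frac{711}{10}$ ($D = -72 + 9 \left(- \frac{27}{-18} + \frac{14}{-10}\right) = -72 + 9 \left(\left(-27\right) \left(- \frac{1}{18}\right) + 14 \left(- \frac{1}{10}\right)\right) = -72 + 9 \left(\frac{3}{2} - \frac{7}{5}\right) = -72 + 9 \cdot \frac{1}{10} = -72 + \frac{9}{10} = - \frac{711}{10} \approx -71.1$)
$h{\left(E,X \right)} = -5 - 2 E$
$\left(-489 - 3207\right) + h{\left(s{\left(5 \right)},D \right)} = \left(-489 - 3207\right) - 15 = -3696 - 15 = -3711$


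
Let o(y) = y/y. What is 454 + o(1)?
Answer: 455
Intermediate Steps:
o(y) = 1
454 + o(1) = 454 + 1 = 455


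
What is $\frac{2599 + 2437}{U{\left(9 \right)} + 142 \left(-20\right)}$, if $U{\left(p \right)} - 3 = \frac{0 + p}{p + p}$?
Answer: $- \frac{10072}{5673} \approx -1.7754$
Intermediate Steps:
$U{\left(p \right)} = \frac{7}{2}$ ($U{\left(p \right)} = 3 + \frac{0 + p}{p + p} = 3 + \frac{p}{2 p} = 3 + p \frac{1}{2 p} = 3 + \frac{1}{2} = \frac{7}{2}$)
$\frac{2599 + 2437}{U{\left(9 \right)} + 142 \left(-20\right)} = \frac{2599 + 2437}{\frac{7}{2} + 142 \left(-20\right)} = \frac{5036}{\frac{7}{2} - 2840} = \frac{5036}{- \frac{5673}{2}} = 5036 \left(- \frac{2}{5673}\right) = - \frac{10072}{5673}$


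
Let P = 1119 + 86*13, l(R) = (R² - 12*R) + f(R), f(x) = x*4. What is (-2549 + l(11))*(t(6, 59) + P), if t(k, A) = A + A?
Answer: -5925180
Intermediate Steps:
f(x) = 4*x
t(k, A) = 2*A
l(R) = R² - 8*R (l(R) = (R² - 12*R) + 4*R = R² - 8*R)
P = 2237 (P = 1119 + 1118 = 2237)
(-2549 + l(11))*(t(6, 59) + P) = (-2549 + 11*(-8 + 11))*(2*59 + 2237) = (-2549 + 11*3)*(118 + 2237) = (-2549 + 33)*2355 = -2516*2355 = -5925180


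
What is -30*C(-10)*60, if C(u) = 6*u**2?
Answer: -1080000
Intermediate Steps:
-30*C(-10)*60 = -180*(-10)**2*60 = -180*100*60 = -30*600*60 = -18000*60 = -1080000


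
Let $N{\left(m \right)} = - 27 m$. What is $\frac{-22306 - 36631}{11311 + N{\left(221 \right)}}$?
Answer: $- \frac{58937}{5344} \approx -11.029$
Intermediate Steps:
$\frac{-22306 - 36631}{11311 + N{\left(221 \right)}} = \frac{-22306 - 36631}{11311 - 5967} = - \frac{58937}{11311 - 5967} = - \frac{58937}{5344}$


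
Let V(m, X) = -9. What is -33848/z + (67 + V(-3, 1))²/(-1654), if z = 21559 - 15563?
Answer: -9519392/1239673 ≈ -7.6790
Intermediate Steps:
z = 5996
-33848/z + (67 + V(-3, 1))²/(-1654) = -33848/5996 + (67 - 9)²/(-1654) = -33848*1/5996 + 58²*(-1/1654) = -8462/1499 + 3364*(-1/1654) = -8462/1499 - 1682/827 = -9519392/1239673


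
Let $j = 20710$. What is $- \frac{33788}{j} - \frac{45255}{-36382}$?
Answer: $- \frac{146021983}{376735610} \approx -0.3876$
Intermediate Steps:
$- \frac{33788}{j} - \frac{45255}{-36382} = - \frac{33788}{20710} - \frac{45255}{-36382} = \left(-33788\right) \frac{1}{20710} - - \frac{45255}{36382} = - \frac{16894}{10355} + \frac{45255}{36382} = - \frac{146021983}{376735610}$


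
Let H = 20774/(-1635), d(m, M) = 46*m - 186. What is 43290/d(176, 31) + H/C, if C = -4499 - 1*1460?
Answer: 42193727719/7706685315 ≈ 5.4750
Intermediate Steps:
d(m, M) = -186 + 46*m
C = -5959 (C = -4499 - 1460 = -5959)
H = -20774/1635 (H = 20774*(-1/1635) = -20774/1635 ≈ -12.706)
43290/d(176, 31) + H/C = 43290/(-186 + 46*176) - 20774/1635/(-5959) = 43290/(-186 + 8096) - 20774/1635*(-1/5959) = 43290/7910 + 20774/9742965 = 43290*(1/7910) + 20774/9742965 = 4329/791 + 20774/9742965 = 42193727719/7706685315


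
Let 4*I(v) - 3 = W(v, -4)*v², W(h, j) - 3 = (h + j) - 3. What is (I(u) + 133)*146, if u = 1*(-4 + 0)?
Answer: 29711/2 ≈ 14856.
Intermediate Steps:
W(h, j) = h + j (W(h, j) = 3 + ((h + j) - 3) = 3 + (-3 + h + j) = h + j)
u = -4 (u = 1*(-4) = -4)
I(v) = ¾ + v²*(-4 + v)/4 (I(v) = ¾ + ((v - 4)*v²)/4 = ¾ + ((-4 + v)*v²)/4 = ¾ + (v²*(-4 + v))/4 = ¾ + v²*(-4 + v)/4)
(I(u) + 133)*146 = ((¾ + (¼)*(-4)²*(-4 - 4)) + 133)*146 = ((¾ + (¼)*16*(-8)) + 133)*146 = ((¾ - 32) + 133)*146 = (-125/4 + 133)*146 = (407/4)*146 = 29711/2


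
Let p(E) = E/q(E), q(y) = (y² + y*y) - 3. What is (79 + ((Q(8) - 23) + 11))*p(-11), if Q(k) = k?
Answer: -825/239 ≈ -3.4519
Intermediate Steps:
q(y) = -3 + 2*y² (q(y) = (y² + y²) - 3 = 2*y² - 3 = -3 + 2*y²)
p(E) = E/(-3 + 2*E²)
(79 + ((Q(8) - 23) + 11))*p(-11) = (79 + ((8 - 23) + 11))*(-11/(-3 + 2*(-11)²)) = (79 + (-15 + 11))*(-11/(-3 + 2*121)) = (79 - 4)*(-11/(-3 + 242)) = 75*(-11/239) = -825/239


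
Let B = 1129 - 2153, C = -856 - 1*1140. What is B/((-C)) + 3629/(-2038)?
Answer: -2332599/1016962 ≈ -2.2937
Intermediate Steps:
C = -1996 (C = -856 - 1140 = -1996)
B = -1024
B/((-C)) + 3629/(-2038) = -1024/((-1*(-1996))) + 3629/(-2038) = -1024/1996 + 3629*(-1/2038) = -1024*1/1996 - 3629/2038 = -256/499 - 3629/2038 = -2332599/1016962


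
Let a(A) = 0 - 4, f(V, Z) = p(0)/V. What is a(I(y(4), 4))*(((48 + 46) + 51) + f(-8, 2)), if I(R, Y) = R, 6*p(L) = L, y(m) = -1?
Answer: -580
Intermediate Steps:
p(L) = L/6
f(V, Z) = 0 (f(V, Z) = ((1/6)*0)/V = 0/V = 0)
a(A) = -4
a(I(y(4), 4))*(((48 + 46) + 51) + f(-8, 2)) = -4*(((48 + 46) + 51) + 0) = -4*((94 + 51) + 0) = -4*(145 + 0) = -4*145 = -580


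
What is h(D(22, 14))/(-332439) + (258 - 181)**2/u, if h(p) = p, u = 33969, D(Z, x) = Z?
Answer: 656761171/3764206797 ≈ 0.17448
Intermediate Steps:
h(D(22, 14))/(-332439) + (258 - 181)**2/u = 22/(-332439) + (258 - 181)**2/33969 = 22*(-1/332439) + 77**2*(1/33969) = -22/332439 + 5929*(1/33969) = -22/332439 + 5929/33969 = 656761171/3764206797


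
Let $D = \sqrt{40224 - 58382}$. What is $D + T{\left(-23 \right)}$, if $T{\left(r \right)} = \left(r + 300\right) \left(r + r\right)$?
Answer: $-12742 + i \sqrt{18158} \approx -12742.0 + 134.75 i$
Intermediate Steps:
$T{\left(r \right)} = 2 r \left(300 + r\right)$ ($T{\left(r \right)} = \left(300 + r\right) 2 r = 2 r \left(300 + r\right)$)
$D = i \sqrt{18158}$ ($D = \sqrt{-18158} = i \sqrt{18158} \approx 134.75 i$)
$D + T{\left(-23 \right)} = i \sqrt{18158} + 2 \left(-23\right) \left(300 - 23\right) = i \sqrt{18158} + 2 \left(-23\right) 277 = i \sqrt{18158} - 12742 = -12742 + i \sqrt{18158}$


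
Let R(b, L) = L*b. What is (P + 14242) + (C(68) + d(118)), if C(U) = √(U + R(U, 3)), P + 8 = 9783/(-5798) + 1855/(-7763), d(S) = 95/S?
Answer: 2699756062217/189684469 + 4*√17 ≈ 14249.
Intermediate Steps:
P = -63825673/6429982 (P = -8 + (9783/(-5798) + 1855/(-7763)) = -8 + (9783*(-1/5798) + 1855*(-1/7763)) = -8 + (-9783/5798 - 265/1109) = -8 - 12385817/6429982 = -63825673/6429982 ≈ -9.9263)
C(U) = 2*√U (C(U) = √(U + 3*U) = √(4*U) = 2*√U)
(P + 14242) + (C(68) + d(118)) = (-63825673/6429982 + 14242) + (2*√68 + 95/118) = 91511977971/6429982 + (2*(2*√17) + 95*(1/118)) = 91511977971/6429982 + (4*√17 + 95/118) = 91511977971/6429982 + (95/118 + 4*√17) = 2699756062217/189684469 + 4*√17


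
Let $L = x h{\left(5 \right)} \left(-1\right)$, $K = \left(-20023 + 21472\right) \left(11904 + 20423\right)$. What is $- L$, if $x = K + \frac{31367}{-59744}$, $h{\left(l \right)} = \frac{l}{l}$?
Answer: $\frac{2798517841945}{59744} \approx 4.6842 \cdot 10^{7}$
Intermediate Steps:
$h{\left(l \right)} = 1$
$K = 46841823$ ($K = 1449 \cdot 32327 = 46841823$)
$x = \frac{2798517841945}{59744}$ ($x = 46841823 + \frac{31367}{-59744} = 46841823 + 31367 \left(- \frac{1}{59744}\right) = 46841823 - \frac{31367}{59744} = \frac{2798517841945}{59744} \approx 4.6842 \cdot 10^{7}$)
$L = - \frac{2798517841945}{59744}$ ($L = \frac{2798517841945 \cdot 1 \left(-1\right)}{59744} = \frac{2798517841945}{59744} \left(-1\right) = - \frac{2798517841945}{59744} \approx -4.6842 \cdot 10^{7}$)
$- L = \left(-1\right) \left(- \frac{2798517841945}{59744}\right) = \frac{2798517841945}{59744}$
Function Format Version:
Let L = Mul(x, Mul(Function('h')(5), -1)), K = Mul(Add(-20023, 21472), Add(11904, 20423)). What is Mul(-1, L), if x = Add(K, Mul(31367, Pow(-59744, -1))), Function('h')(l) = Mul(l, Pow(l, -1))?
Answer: Rational(2798517841945, 59744) ≈ 4.6842e+7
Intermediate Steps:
Function('h')(l) = 1
K = 46841823 (K = Mul(1449, 32327) = 46841823)
x = Rational(2798517841945, 59744) (x = Add(46841823, Mul(31367, Pow(-59744, -1))) = Add(46841823, Mul(31367, Rational(-1, 59744))) = Add(46841823, Rational(-31367, 59744)) = Rational(2798517841945, 59744) ≈ 4.6842e+7)
L = Rational(-2798517841945, 59744) (L = Mul(Rational(2798517841945, 59744), Mul(1, -1)) = Mul(Rational(2798517841945, 59744), -1) = Rational(-2798517841945, 59744) ≈ -4.6842e+7)
Mul(-1, L) = Mul(-1, Rational(-2798517841945, 59744)) = Rational(2798517841945, 59744)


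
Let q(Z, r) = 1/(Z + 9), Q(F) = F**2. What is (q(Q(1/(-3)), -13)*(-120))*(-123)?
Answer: 1620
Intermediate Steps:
q(Z, r) = 1/(9 + Z)
(q(Q(1/(-3)), -13)*(-120))*(-123) = (-120/(9 + (1/(-3))**2))*(-123) = (-120/(9 + (-1/3)**2))*(-123) = (-120/(9 + 1/9))*(-123) = (-120/(82/9))*(-123) = ((9/82)*(-120))*(-123) = -540/41*(-123) = 1620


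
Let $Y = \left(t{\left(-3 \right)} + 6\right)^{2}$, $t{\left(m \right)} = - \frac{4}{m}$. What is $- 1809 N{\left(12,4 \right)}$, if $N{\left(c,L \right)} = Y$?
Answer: $-97284$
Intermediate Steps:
$Y = \frac{484}{9}$ ($Y = \left(- \frac{4}{-3} + 6\right)^{2} = \left(\left(-4\right) \left(- \frac{1}{3}\right) + 6\right)^{2} = \left(\frac{4}{3} + 6\right)^{2} = \left(\frac{22}{3}\right)^{2} = \frac{484}{9} \approx 53.778$)
$N{\left(c,L \right)} = \frac{484}{9}$
$- 1809 N{\left(12,4 \right)} = \left(-1809\right) \frac{484}{9} = -97284$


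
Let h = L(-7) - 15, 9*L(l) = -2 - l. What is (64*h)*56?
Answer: -465920/9 ≈ -51769.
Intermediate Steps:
L(l) = -2/9 - l/9 (L(l) = (-2 - l)/9 = -2/9 - l/9)
h = -130/9 (h = (-2/9 - ⅑*(-7)) - 15 = (-2/9 + 7/9) - 15 = 5/9 - 15 = -130/9 ≈ -14.444)
(64*h)*56 = (64*(-130/9))*56 = -8320/9*56 = -465920/9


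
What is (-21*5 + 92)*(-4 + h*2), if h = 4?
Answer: -52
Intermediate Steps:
(-21*5 + 92)*(-4 + h*2) = (-21*5 + 92)*(-4 + 4*2) = (-105 + 92)*(-4 + 8) = -13*4 = -52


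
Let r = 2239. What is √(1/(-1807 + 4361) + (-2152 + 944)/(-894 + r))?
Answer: I*√10593552750310/3435130 ≈ 0.9475*I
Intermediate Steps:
√(1/(-1807 + 4361) + (-2152 + 944)/(-894 + r)) = √(1/(-1807 + 4361) + (-2152 + 944)/(-894 + 2239)) = √(1/2554 - 1208/1345) = √(-3083887/3435130) = I*√10593552750310/3435130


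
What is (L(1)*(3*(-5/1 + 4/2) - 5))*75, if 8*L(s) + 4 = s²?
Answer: 1575/4 ≈ 393.75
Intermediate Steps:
L(s) = -½ + s²/8
(L(1)*(3*(-5/1 + 4/2) - 5))*75 = ((-½ + (⅛)*1²)*(3*(-5/1 + 4/2) - 5))*75 = ((-½ + (⅛)*1)*(3*(-5*1 + 4*(½)) - 5))*75 = ((-½ + ⅛)*(3*(-5 + 2) - 5))*75 = -3*(3*(-3) - 5)/8*75 = -3*(-9 - 5)/8*75 = -3/8*(-14)*75 = (21/4)*75 = 1575/4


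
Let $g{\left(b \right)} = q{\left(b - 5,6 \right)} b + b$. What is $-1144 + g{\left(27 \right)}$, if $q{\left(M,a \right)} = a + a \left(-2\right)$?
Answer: $-1279$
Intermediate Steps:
$q{\left(M,a \right)} = - a$ ($q{\left(M,a \right)} = a - 2 a = - a$)
$g{\left(b \right)} = - 5 b$ ($g{\left(b \right)} = \left(-1\right) 6 b + b = - 6 b + b = - 5 b$)
$-1144 + g{\left(27 \right)} = -1144 - 135 = -1279$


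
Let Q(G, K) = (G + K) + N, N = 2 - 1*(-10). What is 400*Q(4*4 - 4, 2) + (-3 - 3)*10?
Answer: 10340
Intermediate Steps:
N = 12 (N = 2 + 10 = 12)
Q(G, K) = 12 + G + K (Q(G, K) = (G + K) + 12 = 12 + G + K)
400*Q(4*4 - 4, 2) + (-3 - 3)*10 = 400*(12 + (4*4 - 4) + 2) + (-3 - 3)*10 = 400*(12 + (16 - 4) + 2) - 6*10 = 400*(12 + 12 + 2) - 60 = 400*26 - 60 = 10400 - 60 = 10340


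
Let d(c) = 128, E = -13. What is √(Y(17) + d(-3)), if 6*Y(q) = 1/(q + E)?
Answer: √18438/12 ≈ 11.316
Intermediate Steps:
Y(q) = 1/(6*(-13 + q)) (Y(q) = 1/(6*(q - 13)) = 1/(6*(-13 + q)))
√(Y(17) + d(-3)) = √(1/(6*(-13 + 17)) + 128) = √((⅙)/4 + 128) = √((⅙)*(¼) + 128) = √(1/24 + 128) = √(3073/24) = √18438/12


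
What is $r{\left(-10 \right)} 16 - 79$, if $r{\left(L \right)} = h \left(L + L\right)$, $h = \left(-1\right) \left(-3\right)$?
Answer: $-1039$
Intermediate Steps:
$h = 3$
$r{\left(L \right)} = 6 L$ ($r{\left(L \right)} = 3 \left(L + L\right) = 3 \cdot 2 L = 6 L$)
$r{\left(-10 \right)} 16 - 79 = 6 \left(-10\right) 16 - 79 = \left(-60\right) 16 - 79 = -960 - 79 = -1039$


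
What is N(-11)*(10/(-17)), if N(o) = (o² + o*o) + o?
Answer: -2310/17 ≈ -135.88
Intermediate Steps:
N(o) = o + 2*o² (N(o) = (o² + o²) + o = 2*o² + o = o + 2*o²)
N(-11)*(10/(-17)) = (-11*(1 + 2*(-11)))*(10/(-17)) = (-11*(1 - 22))*(10*(-1/17)) = -11*(-21)*(-10/17) = 231*(-10/17) = -2310/17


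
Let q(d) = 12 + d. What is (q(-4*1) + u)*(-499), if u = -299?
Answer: 145209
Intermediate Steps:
(q(-4*1) + u)*(-499) = ((12 - 4*1) - 299)*(-499) = ((12 - 4) - 299)*(-499) = (8 - 299)*(-499) = -291*(-499) = 145209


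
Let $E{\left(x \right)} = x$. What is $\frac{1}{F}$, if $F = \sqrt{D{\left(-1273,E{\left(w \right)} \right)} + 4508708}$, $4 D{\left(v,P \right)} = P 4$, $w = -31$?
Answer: $\frac{\sqrt{4508677}}{4508677} \approx 0.00047095$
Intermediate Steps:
$D{\left(v,P \right)} = P$ ($D{\left(v,P \right)} = \frac{P 4}{4} = \frac{4 P}{4} = P$)
$F = \sqrt{4508677}$ ($F = \sqrt{-31 + 4508708} = \sqrt{4508677} \approx 2123.4$)
$\frac{1}{F} = \frac{1}{\sqrt{4508677}} = \frac{\sqrt{4508677}}{4508677}$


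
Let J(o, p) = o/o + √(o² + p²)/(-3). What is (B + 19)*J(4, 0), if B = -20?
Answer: ⅓ ≈ 0.33333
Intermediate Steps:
J(o, p) = 1 - √(o² + p²)/3 (J(o, p) = 1 + √(o² + p²)*(-⅓) = 1 - √(o² + p²)/3)
(B + 19)*J(4, 0) = (-20 + 19)*(1 - √(4² + 0²)/3) = -(1 - √(16 + 0)/3) = -(1 - √16/3) = -(1 - ⅓*4) = -(1 - 4/3) = -1*(-⅓) = ⅓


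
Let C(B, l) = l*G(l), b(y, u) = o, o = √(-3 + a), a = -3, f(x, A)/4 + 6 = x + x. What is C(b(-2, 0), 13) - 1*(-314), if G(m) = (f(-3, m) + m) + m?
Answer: 28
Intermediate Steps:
f(x, A) = -24 + 8*x (f(x, A) = -24 + 4*(x + x) = -24 + 4*(2*x) = -24 + 8*x)
G(m) = -48 + 2*m (G(m) = ((-24 + 8*(-3)) + m) + m = ((-24 - 24) + m) + m = (-48 + m) + m = -48 + 2*m)
o = I*√6 (o = √(-3 - 3) = √(-6) = I*√6 ≈ 2.4495*I)
b(y, u) = I*√6
C(B, l) = l*(-48 + 2*l)
C(b(-2, 0), 13) - 1*(-314) = 2*13*(-24 + 13) - 1*(-314) = 2*13*(-11) + 314 = -286 + 314 = 28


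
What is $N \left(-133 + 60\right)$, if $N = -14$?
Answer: $1022$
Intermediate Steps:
$N \left(-133 + 60\right) = - 14 \left(-133 + 60\right) = \left(-14\right) \left(-73\right) = 1022$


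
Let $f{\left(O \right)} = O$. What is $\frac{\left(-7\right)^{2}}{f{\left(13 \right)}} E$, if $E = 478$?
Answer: $\frac{23422}{13} \approx 1801.7$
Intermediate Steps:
$\frac{\left(-7\right)^{2}}{f{\left(13 \right)}} E = \frac{\left(-7\right)^{2}}{13} \cdot 478 = 49 \cdot \frac{1}{13} \cdot 478 = \frac{49}{13} \cdot 478 = \frac{23422}{13}$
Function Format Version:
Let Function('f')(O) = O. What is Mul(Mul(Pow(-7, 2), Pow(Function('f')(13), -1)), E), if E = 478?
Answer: Rational(23422, 13) ≈ 1801.7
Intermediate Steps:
Mul(Mul(Pow(-7, 2), Pow(Function('f')(13), -1)), E) = Mul(Mul(Pow(-7, 2), Pow(13, -1)), 478) = Mul(Mul(49, Rational(1, 13)), 478) = Mul(Rational(49, 13), 478) = Rational(23422, 13)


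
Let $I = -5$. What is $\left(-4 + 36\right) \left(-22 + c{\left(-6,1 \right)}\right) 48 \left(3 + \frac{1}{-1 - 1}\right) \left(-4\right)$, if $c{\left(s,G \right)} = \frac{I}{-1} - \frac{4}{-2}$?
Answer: $230400$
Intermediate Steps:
$c{\left(s,G \right)} = 7$ ($c{\left(s,G \right)} = - \frac{5}{-1} - \frac{4}{-2} = \left(-5\right) \left(-1\right) - -2 = 5 + 2 = 7$)
$\left(-4 + 36\right) \left(-22 + c{\left(-6,1 \right)}\right) 48 \left(3 + \frac{1}{-1 - 1}\right) \left(-4\right) = \left(-4 + 36\right) \left(-22 + 7\right) 48 \left(3 + \frac{1}{-1 - 1}\right) \left(-4\right) = 32 \left(-15\right) 48 \left(3 + \frac{1}{-2}\right) \left(-4\right) = \left(-480\right) 48 \left(3 - \frac{1}{2}\right) \left(-4\right) = - 23040 \cdot \frac{5}{2} \left(-4\right) = \left(-23040\right) \left(-10\right) = 230400$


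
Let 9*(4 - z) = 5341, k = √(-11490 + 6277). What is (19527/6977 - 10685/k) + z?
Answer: -36837242/62793 + 10685*I*√5213/5213 ≈ -586.65 + 147.99*I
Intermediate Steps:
k = I*√5213 (k = √(-5213) = I*√5213 ≈ 72.201*I)
z = -5305/9 (z = 4 - ⅑*5341 = 4 - 5341/9 = -5305/9 ≈ -589.44)
(19527/6977 - 10685/k) + z = (19527/6977 - 10685*(-I*√5213/5213)) - 5305/9 = (19527*(1/6977) - (-10685)*I*√5213/5213) - 5305/9 = (19527/6977 + 10685*I*√5213/5213) - 5305/9 = -36837242/62793 + 10685*I*√5213/5213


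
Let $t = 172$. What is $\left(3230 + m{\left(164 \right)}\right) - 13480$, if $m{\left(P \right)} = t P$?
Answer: $17958$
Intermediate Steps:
$m{\left(P \right)} = 172 P$
$\left(3230 + m{\left(164 \right)}\right) - 13480 = \left(3230 + 172 \cdot 164\right) - 13480 = \left(3230 + 28208\right) - 13480 = 31438 - 13480 = 17958$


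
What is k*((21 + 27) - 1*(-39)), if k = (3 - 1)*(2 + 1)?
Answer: 522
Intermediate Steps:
k = 6 (k = 2*3 = 6)
k*((21 + 27) - 1*(-39)) = 6*((21 + 27) - 1*(-39)) = 6*(48 + 39) = 6*87 = 522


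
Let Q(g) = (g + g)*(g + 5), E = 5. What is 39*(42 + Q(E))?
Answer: 5538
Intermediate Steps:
Q(g) = 2*g*(5 + g) (Q(g) = (2*g)*(5 + g) = 2*g*(5 + g))
39*(42 + Q(E)) = 39*(42 + 2*5*(5 + 5)) = 39*(42 + 2*5*10) = 39*(42 + 100) = 39*142 = 5538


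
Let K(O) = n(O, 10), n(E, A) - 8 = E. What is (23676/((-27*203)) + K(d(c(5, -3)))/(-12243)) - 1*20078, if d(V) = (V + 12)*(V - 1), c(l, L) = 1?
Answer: -21390502730/1065141 ≈ -20082.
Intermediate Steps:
n(E, A) = 8 + E
d(V) = (-1 + V)*(12 + V) (d(V) = (12 + V)*(-1 + V) = (-1 + V)*(12 + V))
K(O) = 8 + O
(23676/((-27*203)) + K(d(c(5, -3)))/(-12243)) - 1*20078 = (23676/((-27*203)) + (8 + (-12 + 1² + 11*1))/(-12243)) - 1*20078 = (23676/(-5481) + (8 + (-12 + 1 + 11))*(-1/12243)) - 20078 = (23676*(-1/5481) + (8 + 0)*(-1/12243)) - 20078 = (-7892/1827 + 8*(-1/12243)) - 20078 = (-7892/1827 - 8/12243) - 20078 = -4601732/1065141 - 20078 = -21390502730/1065141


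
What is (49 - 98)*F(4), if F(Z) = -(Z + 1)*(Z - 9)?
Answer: -1225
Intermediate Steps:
F(Z) = -(1 + Z)*(-9 + Z)
(49 - 98)*F(4) = (49 - 98)*(9 - 1*4² + 8*4) = -49*(9 - 1*16 + 32) = -49*(9 - 16 + 32) = -49*25 = -1225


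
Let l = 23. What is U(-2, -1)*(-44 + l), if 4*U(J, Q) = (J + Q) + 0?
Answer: 63/4 ≈ 15.750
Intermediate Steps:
U(J, Q) = J/4 + Q/4 (U(J, Q) = ((J + Q) + 0)/4 = (J + Q)/4 = J/4 + Q/4)
U(-2, -1)*(-44 + l) = ((¼)*(-2) + (¼)*(-1))*(-44 + 23) = (-½ - ¼)*(-21) = -¾*(-21) = 63/4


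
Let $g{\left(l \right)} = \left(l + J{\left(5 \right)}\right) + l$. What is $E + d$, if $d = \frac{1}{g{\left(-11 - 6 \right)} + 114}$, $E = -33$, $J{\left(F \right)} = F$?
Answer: $- \frac{2804}{85} \approx -32.988$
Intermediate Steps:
$g{\left(l \right)} = 5 + 2 l$ ($g{\left(l \right)} = \left(l + 5\right) + l = \left(5 + l\right) + l = 5 + 2 l$)
$d = \frac{1}{85}$ ($d = \frac{1}{\left(5 + 2 \left(-11 - 6\right)\right) + 114} = \frac{1}{\left(5 + 2 \left(-17\right)\right) + 114} = \frac{1}{\left(5 - 34\right) + 114} = \frac{1}{-29 + 114} = \frac{1}{85} \approx 0.011765$)
$E + d = -33 + \frac{1}{85} = - \frac{2804}{85}$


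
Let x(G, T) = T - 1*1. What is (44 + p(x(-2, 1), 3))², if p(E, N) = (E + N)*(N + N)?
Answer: 3844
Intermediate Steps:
x(G, T) = -1 + T (x(G, T) = T - 1 = -1 + T)
p(E, N) = 2*N*(E + N) (p(E, N) = (E + N)*(2*N) = 2*N*(E + N))
(44 + p(x(-2, 1), 3))² = (44 + 2*3*((-1 + 1) + 3))² = (44 + 2*3*(0 + 3))² = (44 + 2*3*3)² = (44 + 18)² = 62² = 3844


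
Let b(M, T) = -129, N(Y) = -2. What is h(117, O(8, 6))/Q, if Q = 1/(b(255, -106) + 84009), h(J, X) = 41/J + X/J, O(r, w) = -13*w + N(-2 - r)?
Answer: -27960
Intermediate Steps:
O(r, w) = -2 - 13*w (O(r, w) = -13*w - 2 = -2 - 13*w)
Q = 1/83880 (Q = 1/(-129 + 84009) = 1/83880 ≈ 1.1922e-5)
h(117, O(8, 6))/Q = ((41 + (-2 - 13*6))/117)/(1/83880) = ((41 + (-2 - 78))/117)*83880 = ((41 - 80)/117)*83880 = ((1/117)*(-39))*83880 = -1/3*83880 = -27960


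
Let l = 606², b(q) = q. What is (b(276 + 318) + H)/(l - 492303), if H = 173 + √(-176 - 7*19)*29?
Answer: -767/125067 - 29*I*√309/125067 ≈ -0.0061327 - 0.004076*I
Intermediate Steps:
l = 367236
H = 173 + 29*I*√309 (H = 173 + √(-176 - 133)*29 = 173 + √(-309)*29 = 173 + (I*√309)*29 = 173 + 29*I*√309 ≈ 173.0 + 509.77*I)
(b(276 + 318) + H)/(l - 492303) = ((276 + 318) + (173 + 29*I*√309))/(367236 - 492303) = (594 + (173 + 29*I*√309))/(-125067) = (767 + 29*I*√309)*(-1/125067) = -767/125067 - 29*I*√309/125067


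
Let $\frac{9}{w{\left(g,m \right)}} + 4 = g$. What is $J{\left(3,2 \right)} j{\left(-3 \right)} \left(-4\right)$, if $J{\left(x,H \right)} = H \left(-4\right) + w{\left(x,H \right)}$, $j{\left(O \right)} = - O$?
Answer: $204$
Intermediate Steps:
$w{\left(g,m \right)} = \frac{9}{-4 + g}$
$J{\left(x,H \right)} = - 4 H + \frac{9}{-4 + x}$ ($J{\left(x,H \right)} = H \left(-4\right) + \frac{9}{-4 + x} = - 4 H + \frac{9}{-4 + x}$)
$J{\left(3,2 \right)} j{\left(-3 \right)} \left(-4\right) = \frac{9 - 8 \left(-4 + 3\right)}{-4 + 3} \left(\left(-1\right) \left(-3\right)\right) \left(-4\right) = \frac{9 - 8 \left(-1\right)}{-1} \cdot 3 \left(-4\right) = - (9 + 8) 3 \left(-4\right) = \left(-1\right) 17 \cdot 3 \left(-4\right) = \left(-17\right) 3 \left(-4\right) = \left(-51\right) \left(-4\right) = 204$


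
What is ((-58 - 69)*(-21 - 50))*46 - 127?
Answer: 414655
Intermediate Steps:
((-58 - 69)*(-21 - 50))*46 - 127 = -127*(-71)*46 - 127 = 9017*46 - 127 = 414782 - 127 = 414655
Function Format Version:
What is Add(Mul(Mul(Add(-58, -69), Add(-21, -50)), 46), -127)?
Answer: 414655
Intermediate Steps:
Add(Mul(Mul(Add(-58, -69), Add(-21, -50)), 46), -127) = Add(Mul(Mul(-127, -71), 46), -127) = Add(Mul(9017, 46), -127) = Add(414782, -127) = 414655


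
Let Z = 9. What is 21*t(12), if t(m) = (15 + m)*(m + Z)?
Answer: 11907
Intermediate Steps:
t(m) = (9 + m)*(15 + m) (t(m) = (15 + m)*(m + 9) = (15 + m)*(9 + m) = (9 + m)*(15 + m))
21*t(12) = 21*(135 + 12² + 24*12) = 21*(135 + 144 + 288) = 21*567 = 11907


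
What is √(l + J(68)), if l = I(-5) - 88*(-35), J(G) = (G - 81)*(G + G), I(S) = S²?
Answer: √1337 ≈ 36.565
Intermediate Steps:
J(G) = 2*G*(-81 + G) (J(G) = (-81 + G)*(2*G) = 2*G*(-81 + G))
l = 3105 (l = (-5)² - 88*(-35) = 25 + 3080 = 3105)
√(l + J(68)) = √(3105 + 2*68*(-81 + 68)) = √(3105 + 2*68*(-13)) = √(3105 - 1768) = √1337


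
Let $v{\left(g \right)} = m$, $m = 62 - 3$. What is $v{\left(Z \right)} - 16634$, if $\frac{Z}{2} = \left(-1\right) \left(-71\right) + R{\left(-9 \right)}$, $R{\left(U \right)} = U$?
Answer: $-16575$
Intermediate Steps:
$Z = 124$ ($Z = 2 \left(\left(-1\right) \left(-71\right) - 9\right) = 2 \left(71 - 9\right) = 2 \cdot 62 = 124$)
$m = 59$
$v{\left(g \right)} = 59$
$v{\left(Z \right)} - 16634 = 59 - 16634 = -16575$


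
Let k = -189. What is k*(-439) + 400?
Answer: 83371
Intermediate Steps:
k*(-439) + 400 = -189*(-439) + 400 = 82971 + 400 = 83371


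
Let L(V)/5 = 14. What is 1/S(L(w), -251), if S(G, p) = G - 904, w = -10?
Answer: -1/834 ≈ -0.0011990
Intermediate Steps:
L(V) = 70 (L(V) = 5*14 = 70)
S(G, p) = -904 + G
1/S(L(w), -251) = 1/(-904 + 70) = 1/(-834) = -1/834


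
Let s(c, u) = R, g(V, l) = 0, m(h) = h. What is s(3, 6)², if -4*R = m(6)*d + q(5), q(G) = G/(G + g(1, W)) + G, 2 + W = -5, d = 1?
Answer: 9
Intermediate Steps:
W = -7 (W = -2 - 5 = -7)
q(G) = 1 + G (q(G) = G/(G + 0) + G = G/G + G = 1 + G)
R = -3 (R = -(6*1 + (1 + 5))/4 = -(6 + 6)/4 = -¼*12 = -3)
s(c, u) = -3
s(3, 6)² = (-3)² = 9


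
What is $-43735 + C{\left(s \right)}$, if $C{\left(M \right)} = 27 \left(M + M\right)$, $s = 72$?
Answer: $-39847$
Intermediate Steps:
$C{\left(M \right)} = 54 M$ ($C{\left(M \right)} = 27 \cdot 2 M = 54 M$)
$-43735 + C{\left(s \right)} = -43735 + 54 \cdot 72 = -43735 + 3888 = -39847$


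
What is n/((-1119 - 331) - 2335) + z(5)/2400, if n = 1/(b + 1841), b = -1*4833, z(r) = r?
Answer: 28313/13589664 ≈ 0.0020834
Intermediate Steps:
b = -4833
n = -1/2992 (n = 1/(-4833 + 1841) = 1/(-2992) = -1/2992 ≈ -0.00033422)
n/((-1119 - 331) - 2335) + z(5)/2400 = -1/(2992*((-1119 - 331) - 2335)) + 5/2400 = -1/(2992*(-1450 - 2335)) + 5*(1/2400) = -1/2992/(-3785) + 1/480 = -1/2992*(-1/3785) + 1/480 = 1/11324720 + 1/480 = 28313/13589664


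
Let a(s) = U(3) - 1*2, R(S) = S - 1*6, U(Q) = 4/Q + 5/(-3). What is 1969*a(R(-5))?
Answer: -13783/3 ≈ -4594.3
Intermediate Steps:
U(Q) = -5/3 + 4/Q (U(Q) = 4/Q + 5*(-⅓) = 4/Q - 5/3 = -5/3 + 4/Q)
R(S) = -6 + S (R(S) = S - 6 = -6 + S)
a(s) = -7/3 (a(s) = (-5/3 + 4/3) - 1*2 = (-5/3 + 4*(⅓)) - 2 = (-5/3 + 4/3) - 2 = -⅓ - 2 = -7/3)
1969*a(R(-5)) = 1969*(-7/3) = -13783/3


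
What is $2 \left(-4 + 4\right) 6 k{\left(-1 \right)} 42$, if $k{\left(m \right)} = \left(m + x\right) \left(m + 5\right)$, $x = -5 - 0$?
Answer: $0$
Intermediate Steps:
$x = -5$ ($x = -5 + 0 = -5$)
$k{\left(m \right)} = \left(-5 + m\right) \left(5 + m\right)$ ($k{\left(m \right)} = \left(m - 5\right) \left(m + 5\right) = \left(-5 + m\right) \left(5 + m\right)$)
$2 \left(-4 + 4\right) 6 k{\left(-1 \right)} 42 = 2 \left(-4 + 4\right) 6 \left(-25 + \left(-1\right)^{2}\right) 42 = 2 \cdot 0 \cdot 6 \left(-25 + 1\right) 42 = 0 \cdot 6 \left(-24\right) 42 = 0 \left(-144\right) 42 = 0 \cdot 42 = 0$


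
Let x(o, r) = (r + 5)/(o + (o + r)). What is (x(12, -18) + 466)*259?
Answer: 720797/6 ≈ 1.2013e+5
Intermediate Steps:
x(o, r) = (5 + r)/(r + 2*o)
(x(12, -18) + 466)*259 = ((5 - 18)/(-18 + 2*12) + 466)*259 = (-13/(-18 + 24) + 466)*259 = (-13/6 + 466)*259 = (2783/6)*259 = 720797/6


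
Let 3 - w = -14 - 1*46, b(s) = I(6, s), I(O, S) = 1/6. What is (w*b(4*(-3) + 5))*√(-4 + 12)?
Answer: 21*√2 ≈ 29.698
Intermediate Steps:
I(O, S) = ⅙
b(s) = ⅙
w = 63 (w = 3 - (-14 - 1*46) = 3 - (-14 - 46) = 3 - 1*(-60) = 3 + 60 = 63)
(w*b(4*(-3) + 5))*√(-4 + 12) = (63*(⅙))*√(-4 + 12) = 21*√8/2 = 21*(2*√2)/2 = 21*√2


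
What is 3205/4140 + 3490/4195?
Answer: 1115743/694692 ≈ 1.6061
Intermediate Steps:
3205/4140 + 3490/4195 = 3205*(1/4140) + 3490*(1/4195) = 641/828 + 698/839 = 1115743/694692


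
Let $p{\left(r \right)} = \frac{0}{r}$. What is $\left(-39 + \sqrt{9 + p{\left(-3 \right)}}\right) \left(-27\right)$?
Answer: $972$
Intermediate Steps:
$p{\left(r \right)} = 0$
$\left(-39 + \sqrt{9 + p{\left(-3 \right)}}\right) \left(-27\right) = \left(-39 + \sqrt{9 + 0}\right) \left(-27\right) = \left(-39 + \sqrt{9}\right) \left(-27\right) = \left(-39 + 3\right) \left(-27\right) = \left(-36\right) \left(-27\right) = 972$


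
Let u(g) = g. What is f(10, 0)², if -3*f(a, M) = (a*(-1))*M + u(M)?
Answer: 0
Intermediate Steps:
f(a, M) = -M/3 + M*a/3 (f(a, M) = -((a*(-1))*M + M)/3 = -((-a)*M + M)/3 = -(-M*a + M)/3 = -(M - M*a)/3 = -M/3 + M*a/3)
f(10, 0)² = ((⅓)*0*(-1 + 10))² = ((⅓)*0*9)² = 0² = 0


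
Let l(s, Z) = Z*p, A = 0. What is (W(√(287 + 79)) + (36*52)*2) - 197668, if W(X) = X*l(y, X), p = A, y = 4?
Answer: -193924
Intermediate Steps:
p = 0
l(s, Z) = 0 (l(s, Z) = Z*0 = 0)
W(X) = 0 (W(X) = X*0 = 0)
(W(√(287 + 79)) + (36*52)*2) - 197668 = (0 + (36*52)*2) - 197668 = (0 + 1872*2) - 197668 = (0 + 3744) - 197668 = 3744 - 197668 = -193924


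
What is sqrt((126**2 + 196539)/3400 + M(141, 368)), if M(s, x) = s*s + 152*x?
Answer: sqrt(30351790)/20 ≈ 275.46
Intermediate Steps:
M(s, x) = s**2 + 152*x
sqrt((126**2 + 196539)/3400 + M(141, 368)) = sqrt((126**2 + 196539)/3400 + (141**2 + 152*368)) = sqrt((15876 + 196539)*(1/3400) + (19881 + 55936)) = sqrt(212415*(1/3400) + 75817) = sqrt(2499/40 + 75817) = sqrt(3035179/40) = sqrt(30351790)/20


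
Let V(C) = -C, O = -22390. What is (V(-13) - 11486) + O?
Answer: -33863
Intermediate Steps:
(V(-13) - 11486) + O = (-1*(-13) - 11486) - 22390 = (13 - 11486) - 22390 = -11473 - 22390 = -33863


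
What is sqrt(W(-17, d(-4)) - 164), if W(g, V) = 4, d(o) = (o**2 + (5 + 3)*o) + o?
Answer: 4*I*sqrt(10) ≈ 12.649*I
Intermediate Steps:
d(o) = o**2 + 9*o (d(o) = (o**2 + 8*o) + o = o**2 + 9*o)
sqrt(W(-17, d(-4)) - 164) = sqrt(4 - 164) = sqrt(-160) = 4*I*sqrt(10)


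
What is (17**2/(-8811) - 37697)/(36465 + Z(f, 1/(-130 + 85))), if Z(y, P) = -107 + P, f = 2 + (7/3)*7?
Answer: -1660742780/1601750711 ≈ -1.0368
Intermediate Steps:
f = 55/3 (f = 2 + (7*(1/3))*7 = 2 + (7/3)*7 = 2 + 49/3 = 55/3 ≈ 18.333)
(17**2/(-8811) - 37697)/(36465 + Z(f, 1/(-130 + 85))) = (17**2/(-8811) - 37697)/(36465 + (-107 + 1/(-130 + 85))) = (289*(-1/8811) - 37697)/(36465 + (-107 + 1/(-45))) = (-289/8811 - 37697)/(36465 + (-107 - 1/45)) = -332148556/(8811*(36465 - 4816/45)) = -332148556/(8811*1636109/45) = -332148556/8811*45/1636109 = -1660742780/1601750711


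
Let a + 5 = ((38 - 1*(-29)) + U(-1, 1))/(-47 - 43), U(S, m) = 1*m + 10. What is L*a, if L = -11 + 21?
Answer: -176/3 ≈ -58.667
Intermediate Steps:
U(S, m) = 10 + m (U(S, m) = m + 10 = 10 + m)
L = 10
a = -88/15 (a = -5 + ((38 - 1*(-29)) + (10 + 1))/(-47 - 43) = -5 + ((38 + 29) + 11)/(-90) = -5 + (67 + 11)*(-1/90) = -5 + 78*(-1/90) = -5 - 13/15 = -88/15 ≈ -5.8667)
L*a = 10*(-88/15) = -176/3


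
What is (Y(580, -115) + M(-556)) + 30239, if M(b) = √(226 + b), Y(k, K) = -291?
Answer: 29948 + I*√330 ≈ 29948.0 + 18.166*I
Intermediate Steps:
(Y(580, -115) + M(-556)) + 30239 = (-291 + √(226 - 556)) + 30239 = (-291 + √(-330)) + 30239 = (-291 + I*√330) + 30239 = 29948 + I*√330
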